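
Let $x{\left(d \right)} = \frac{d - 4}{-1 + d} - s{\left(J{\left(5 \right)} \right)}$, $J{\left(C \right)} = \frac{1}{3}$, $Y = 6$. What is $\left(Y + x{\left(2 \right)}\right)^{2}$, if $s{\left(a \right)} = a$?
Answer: $\frac{121}{9} \approx 13.444$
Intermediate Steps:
$J{\left(C \right)} = \frac{1}{3}$
$x{\left(d \right)} = - \frac{1}{3} + \frac{-4 + d}{-1 + d}$ ($x{\left(d \right)} = \frac{d - 4}{-1 + d} - \frac{1}{3} = \frac{-4 + d}{-1 + d} - \frac{1}{3} = - \frac{1}{3} + \frac{-4 + d}{-1 + d}$)
$\left(Y + x{\left(2 \right)}\right)^{2} = \left(6 + \frac{-11 + 2 \cdot 2}{3 \left(-1 + 2\right)}\right)^{2} = \left(6 + \frac{-11 + 4}{3 \cdot 1}\right)^{2} = \left(6 + \frac{1}{3} \cdot 1 \left(-7\right)\right)^{2} = \left(6 - \frac{7}{3}\right)^{2} = \left(\frac{11}{3}\right)^{2} = \frac{121}{9}$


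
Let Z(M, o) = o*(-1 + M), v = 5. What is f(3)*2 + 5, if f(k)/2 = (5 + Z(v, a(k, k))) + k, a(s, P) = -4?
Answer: -27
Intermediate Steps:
f(k) = -22 + 2*k (f(k) = 2*((5 - 4*(-1 + 5)) + k) = 2*((5 - 4*4) + k) = 2*((5 - 16) + k) = 2*(-11 + k) = -22 + 2*k)
f(3)*2 + 5 = (-22 + 2*3)*2 + 5 = (-22 + 6)*2 + 5 = -16*2 + 5 = -32 + 5 = -27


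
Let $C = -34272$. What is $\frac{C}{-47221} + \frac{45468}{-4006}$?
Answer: $- \frac{1004875398}{94583663} \approx -10.624$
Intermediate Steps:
$\frac{C}{-47221} + \frac{45468}{-4006} = - \frac{34272}{-47221} + \frac{45468}{-4006} = \left(-34272\right) \left(- \frac{1}{47221}\right) + 45468 \left(- \frac{1}{4006}\right) = \frac{34272}{47221} - \frac{22734}{2003} = - \frac{1004875398}{94583663}$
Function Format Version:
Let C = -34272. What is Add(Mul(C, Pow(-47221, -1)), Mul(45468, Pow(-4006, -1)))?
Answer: Rational(-1004875398, 94583663) ≈ -10.624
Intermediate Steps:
Add(Mul(C, Pow(-47221, -1)), Mul(45468, Pow(-4006, -1))) = Add(Mul(-34272, Pow(-47221, -1)), Mul(45468, Pow(-4006, -1))) = Add(Mul(-34272, Rational(-1, 47221)), Mul(45468, Rational(-1, 4006))) = Add(Rational(34272, 47221), Rational(-22734, 2003)) = Rational(-1004875398, 94583663)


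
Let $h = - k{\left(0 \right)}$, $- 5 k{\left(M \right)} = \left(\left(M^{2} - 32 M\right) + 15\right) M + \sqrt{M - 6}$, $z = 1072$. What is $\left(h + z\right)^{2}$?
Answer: $\frac{\left(5360 + i \sqrt{6}\right)^{2}}{25} \approx 1.1492 \cdot 10^{6} + 1050.3 i$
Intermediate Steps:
$k{\left(M \right)} = - \frac{\sqrt{-6 + M}}{5} - \frac{M \left(15 + M^{2} - 32 M\right)}{5}$ ($k{\left(M \right)} = - \frac{\left(\left(M^{2} - 32 M\right) + 15\right) M + \sqrt{M - 6}}{5} = - \frac{\left(15 + M^{2} - 32 M\right) M + \sqrt{-6 + M}}{5} = - \frac{M \left(15 + M^{2} - 32 M\right) + \sqrt{-6 + M}}{5} = - \frac{\sqrt{-6 + M} + M \left(15 + M^{2} - 32 M\right)}{5} = - \frac{\sqrt{-6 + M}}{5} - \frac{M \left(15 + M^{2} - 32 M\right)}{5}$)
$h = \frac{i \sqrt{6}}{5}$ ($h = - (\left(-3\right) 0 - \frac{0^{3}}{5} - \frac{\sqrt{-6 + 0}}{5} + \frac{32 \cdot 0^{2}}{5}) = - (0 - 0 - \frac{\sqrt{-6}}{5} + \frac{32}{5} \cdot 0) = - (0 + 0 - \frac{i \sqrt{6}}{5} + 0) = - \frac{\left(-1\right) i \sqrt{6}}{5} = \frac{i \sqrt{6}}{5} \approx 0.4899 i$)
$\left(h + z\right)^{2} = \left(\frac{i \sqrt{6}}{5} + 1072\right)^{2} = \left(1072 + \frac{i \sqrt{6}}{5}\right)^{2}$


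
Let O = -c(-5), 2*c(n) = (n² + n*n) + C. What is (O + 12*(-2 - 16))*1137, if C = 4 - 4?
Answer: -274017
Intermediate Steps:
C = 0
c(n) = n² (c(n) = ((n² + n*n) + 0)/2 = ((n² + n²) + 0)/2 = (2*n² + 0)/2 = (2*n²)/2 = n²)
O = -25 (O = -1*(-5)² = -1*25 = -25)
(O + 12*(-2 - 16))*1137 = (-25 + 12*(-2 - 16))*1137 = (-25 + 12*(-18))*1137 = (-25 - 216)*1137 = -241*1137 = -274017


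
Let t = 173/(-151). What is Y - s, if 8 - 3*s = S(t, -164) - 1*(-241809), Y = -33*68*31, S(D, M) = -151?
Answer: 10986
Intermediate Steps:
t = -173/151 (t = 173*(-1/151) = -173/151 ≈ -1.1457)
Y = -69564 (Y = -2244*31 = -69564)
s = -80550 (s = 8/3 - (-151 - 1*(-241809))/3 = 8/3 - (-151 + 241809)/3 = 8/3 - 1/3*241658 = 8/3 - 241658/3 = -80550)
Y - s = -69564 - 1*(-80550) = -69564 + 80550 = 10986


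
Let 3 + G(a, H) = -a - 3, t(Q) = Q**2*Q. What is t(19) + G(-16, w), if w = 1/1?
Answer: 6869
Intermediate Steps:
t(Q) = Q**3
w = 1
G(a, H) = -6 - a (G(a, H) = -3 + (-a - 3) = -3 + (-3 - a) = -6 - a)
t(19) + G(-16, w) = 19**3 + (-6 - 1*(-16)) = 6859 + (-6 + 16) = 6859 + 10 = 6869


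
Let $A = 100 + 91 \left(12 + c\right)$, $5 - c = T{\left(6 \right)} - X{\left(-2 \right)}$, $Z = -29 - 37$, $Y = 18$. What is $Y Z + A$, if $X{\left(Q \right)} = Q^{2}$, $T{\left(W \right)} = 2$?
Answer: $641$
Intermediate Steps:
$Z = -66$ ($Z = -29 - 37 = -66$)
$c = 7$ ($c = 5 - \left(2 - \left(-2\right)^{2}\right) = 5 - \left(2 - 4\right) = 5 - -2 = 5 + 2 = 7$)
$A = 1829$ ($A = 100 + 91 \left(12 + 7\right) = 100 + 91 \cdot 19 = 100 + 1729 = 1829$)
$Y Z + A = 18 \left(-66\right) + 1829 = -1188 + 1829 = 641$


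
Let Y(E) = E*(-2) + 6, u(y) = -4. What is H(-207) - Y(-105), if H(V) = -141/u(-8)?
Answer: -723/4 ≈ -180.75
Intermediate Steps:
H(V) = 141/4 (H(V) = -141/(-4) = -141*(-¼) = 141/4)
Y(E) = 6 - 2*E (Y(E) = -2*E + 6 = 6 - 2*E)
H(-207) - Y(-105) = 141/4 - (6 - 2*(-105)) = 141/4 - (6 + 210) = 141/4 - 1*216 = 141/4 - 216 = -723/4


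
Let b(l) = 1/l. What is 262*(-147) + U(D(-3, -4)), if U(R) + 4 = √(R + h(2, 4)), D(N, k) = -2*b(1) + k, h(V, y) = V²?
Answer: -38518 + I*√2 ≈ -38518.0 + 1.4142*I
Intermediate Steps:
D(N, k) = -2 + k (D(N, k) = -2/1 + k = -2*1 + k = -2 + k)
U(R) = -4 + √(4 + R) (U(R) = -4 + √(R + 2²) = -4 + √(R + 4) = -4 + √(4 + R))
262*(-147) + U(D(-3, -4)) = 262*(-147) + (-4 + √(4 + (-2 - 4))) = -38514 + (-4 + √(4 - 6)) = -38514 + (-4 + √(-2)) = -38514 + (-4 + I*√2) = -38518 + I*√2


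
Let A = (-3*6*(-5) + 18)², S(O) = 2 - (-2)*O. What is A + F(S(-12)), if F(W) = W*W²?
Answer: 1016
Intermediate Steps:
S(O) = 2 + 2*O
F(W) = W³
A = 11664 (A = (-18*(-5) + 18)² = (90 + 18)² = 108² = 11664)
A + F(S(-12)) = 11664 + (2 + 2*(-12))³ = 11664 + (2 - 24)³ = 11664 + (-22)³ = 11664 - 10648 = 1016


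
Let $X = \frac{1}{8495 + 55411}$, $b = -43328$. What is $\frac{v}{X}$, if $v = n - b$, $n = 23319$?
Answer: $4259143182$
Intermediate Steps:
$v = 66647$ ($v = 23319 - -43328 = 23319 + 43328 = 66647$)
$X = \frac{1}{63906} \approx 1.5648 \cdot 10^{-5}$
$\frac{v}{X} = 66647 \frac{1}{\frac{1}{63906}} = 66647 \cdot 63906 = 4259143182$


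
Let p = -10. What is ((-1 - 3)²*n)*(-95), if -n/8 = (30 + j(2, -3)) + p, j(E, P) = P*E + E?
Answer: 194560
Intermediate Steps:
j(E, P) = E + E*P (j(E, P) = E*P + E = E + E*P)
n = -128 (n = -8*((30 + 2*(1 - 3)) - 10) = -8*((30 + 2*(-2)) - 10) = -8*((30 - 4) - 10) = -8*(26 - 10) = -8*16 = -128)
((-1 - 3)²*n)*(-95) = ((-1 - 3)²*(-128))*(-95) = ((-4)²*(-128))*(-95) = (16*(-128))*(-95) = -2048*(-95) = 194560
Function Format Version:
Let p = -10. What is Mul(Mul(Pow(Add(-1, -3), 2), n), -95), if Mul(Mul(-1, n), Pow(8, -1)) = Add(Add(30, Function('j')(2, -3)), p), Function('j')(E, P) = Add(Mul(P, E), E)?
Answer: 194560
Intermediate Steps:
Function('j')(E, P) = Add(E, Mul(E, P)) (Function('j')(E, P) = Add(Mul(E, P), E) = Add(E, Mul(E, P)))
n = -128 (n = Mul(-8, Add(Add(30, Mul(2, Add(1, -3))), -10)) = Mul(-8, Add(Add(30, Mul(2, -2)), -10)) = Mul(-8, Add(Add(30, -4), -10)) = Mul(-8, Add(26, -10)) = Mul(-8, 16) = -128)
Mul(Mul(Pow(Add(-1, -3), 2), n), -95) = Mul(Mul(Pow(Add(-1, -3), 2), -128), -95) = Mul(Mul(Pow(-4, 2), -128), -95) = Mul(Mul(16, -128), -95) = Mul(-2048, -95) = 194560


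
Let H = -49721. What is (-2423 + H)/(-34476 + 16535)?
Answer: 52144/17941 ≈ 2.9064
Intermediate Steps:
(-2423 + H)/(-34476 + 16535) = (-2423 - 49721)/(-34476 + 16535) = -52144/(-17941) = -52144*(-1/17941) = 52144/17941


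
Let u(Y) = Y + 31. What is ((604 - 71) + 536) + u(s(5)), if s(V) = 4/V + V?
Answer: 5529/5 ≈ 1105.8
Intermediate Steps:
s(V) = V + 4/V
u(Y) = 31 + Y
((604 - 71) + 536) + u(s(5)) = ((604 - 71) + 536) + (31 + (5 + 4/5)) = (533 + 536) + (31 + (5 + 4*(1/5))) = 1069 + (31 + (5 + 4/5)) = 1069 + (31 + 29/5) = 1069 + 184/5 = 5529/5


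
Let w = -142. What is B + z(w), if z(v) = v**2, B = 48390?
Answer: 68554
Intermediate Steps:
B + z(w) = 48390 + (-142)**2 = 48390 + 20164 = 68554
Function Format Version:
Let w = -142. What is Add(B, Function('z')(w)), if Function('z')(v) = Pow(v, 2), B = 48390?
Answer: 68554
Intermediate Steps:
Add(B, Function('z')(w)) = Add(48390, Pow(-142, 2)) = Add(48390, 20164) = 68554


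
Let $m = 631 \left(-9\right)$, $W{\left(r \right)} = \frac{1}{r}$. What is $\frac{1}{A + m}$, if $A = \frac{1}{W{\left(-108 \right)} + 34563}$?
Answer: $- \frac{3732803}{21198588129} \approx -0.00017609$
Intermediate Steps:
$m = -5679$
$A = \frac{108}{3732803}$ ($A = \frac{1}{\frac{1}{-108} + 34563} = \frac{1}{- \frac{1}{108} + 34563} = \frac{1}{\frac{3732803}{108}} = \frac{108}{3732803} \approx 2.8933 \cdot 10^{-5}$)
$\frac{1}{A + m} = \frac{1}{\frac{108}{3732803} - 5679} = \frac{1}{- \frac{21198588129}{3732803}} = - \frac{3732803}{21198588129}$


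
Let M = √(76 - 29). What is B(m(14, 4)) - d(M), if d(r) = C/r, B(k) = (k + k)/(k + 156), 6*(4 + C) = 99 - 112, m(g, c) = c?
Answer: 1/20 + 37*√47/282 ≈ 0.94950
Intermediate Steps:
M = √47 ≈ 6.8557
C = -37/6 (C = -4 + (99 - 112)/6 = -4 + (⅙)*(-13) = -4 - 13/6 = -37/6 ≈ -6.1667)
B(k) = 2*k/(156 + k) (B(k) = (2*k)/(156 + k) = 2*k/(156 + k))
d(r) = -37/(6*r)
B(m(14, 4)) - d(M) = 2*4/(156 + 4) - (-37)/(6*(√47)) = 2*4/160 - (-37)*√47/47/6 = 2*4*(1/160) - (-37)*√47/282 = 1/20 + 37*√47/282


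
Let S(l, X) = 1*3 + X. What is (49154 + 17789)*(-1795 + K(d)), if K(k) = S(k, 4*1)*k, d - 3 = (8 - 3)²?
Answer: -107041857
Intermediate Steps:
S(l, X) = 3 + X
d = 28 (d = 3 + (8 - 3)² = 3 + 5² = 3 + 25 = 28)
K(k) = 7*k (K(k) = (3 + 4*1)*k = (3 + 4)*k = 7*k)
(49154 + 17789)*(-1795 + K(d)) = (49154 + 17789)*(-1795 + 7*28) = 66943*(-1795 + 196) = 66943*(-1599) = -107041857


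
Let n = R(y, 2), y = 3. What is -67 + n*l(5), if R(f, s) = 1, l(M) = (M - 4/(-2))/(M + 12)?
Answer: -1132/17 ≈ -66.588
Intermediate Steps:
l(M) = (2 + M)/(12 + M) (l(M) = (M - 4*(-½))/(12 + M) = (M + 2)/(12 + M) = (2 + M)/(12 + M))
n = 1
-67 + n*l(5) = -67 + 1*((2 + 5)/(12 + 5)) = -67 + 1*(7/17) = -67 + 7/17 = -1132/17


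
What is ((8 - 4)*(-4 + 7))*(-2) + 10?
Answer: -14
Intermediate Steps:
((8 - 4)*(-4 + 7))*(-2) + 10 = (4*3)*(-2) + 10 = 12*(-2) + 10 = -24 + 10 = -14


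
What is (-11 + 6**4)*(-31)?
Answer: -39835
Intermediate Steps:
(-11 + 6**4)*(-31) = (-11 + 1296)*(-31) = 1285*(-31) = -39835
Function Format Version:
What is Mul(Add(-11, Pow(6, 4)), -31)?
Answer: -39835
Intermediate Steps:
Mul(Add(-11, Pow(6, 4)), -31) = Mul(Add(-11, 1296), -31) = Mul(1285, -31) = -39835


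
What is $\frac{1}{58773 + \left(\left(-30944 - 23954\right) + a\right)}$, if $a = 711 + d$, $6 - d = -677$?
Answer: $\frac{1}{5269} \approx 0.00018979$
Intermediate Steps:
$d = 683$ ($d = 6 - -677 = 6 + 677 = 683$)
$a = 1394$ ($a = 711 + 683 = 1394$)
$\frac{1}{58773 + \left(\left(-30944 - 23954\right) + a\right)} = \frac{1}{58773 + \left(\left(-30944 - 23954\right) + 1394\right)} = \frac{1}{58773 + \left(-54898 + 1394\right)} = \frac{1}{58773 - 53504} = \frac{1}{5269}$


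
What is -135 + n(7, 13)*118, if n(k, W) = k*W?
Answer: 10603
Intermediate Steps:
n(k, W) = W*k
-135 + n(7, 13)*118 = -135 + (13*7)*118 = -135 + 91*118 = -135 + 10738 = 10603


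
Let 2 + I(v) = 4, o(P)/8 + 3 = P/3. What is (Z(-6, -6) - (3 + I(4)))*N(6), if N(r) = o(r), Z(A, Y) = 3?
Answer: 16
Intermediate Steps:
o(P) = -24 + 8*P/3 (o(P) = -24 + 8*(P/3) = -24 + 8*P/3)
N(r) = -24 + 8*r/3
I(v) = 2 (I(v) = -2 + 4 = 2)
(Z(-6, -6) - (3 + I(4)))*N(6) = (3 - (3 + 2))*(-24 + (8/3)*6) = (3 - 1*5)*(-24 + 16) = (3 - 5)*(-8) = -2*(-8) = 16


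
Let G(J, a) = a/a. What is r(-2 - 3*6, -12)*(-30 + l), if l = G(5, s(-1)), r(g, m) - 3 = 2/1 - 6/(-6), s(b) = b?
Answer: -174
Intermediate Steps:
r(g, m) = 6 (r(g, m) = 3 + (2/1 - 6/(-6)) = 3 + (2*1 - 6*(-1/6)) = 3 + (2 + 1) = 3 + 3 = 6)
G(J, a) = 1
l = 1
r(-2 - 3*6, -12)*(-30 + l) = 6*(-30 + 1) = 6*(-29) = -174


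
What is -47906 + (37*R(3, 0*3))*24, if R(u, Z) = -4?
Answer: -51458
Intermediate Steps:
-47906 + (37*R(3, 0*3))*24 = -47906 + (37*(-4))*24 = -47906 - 148*24 = -47906 - 3552 = -51458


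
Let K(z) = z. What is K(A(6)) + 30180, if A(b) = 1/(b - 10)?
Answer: 120719/4 ≈ 30180.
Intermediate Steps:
A(b) = 1/(-10 + b)
K(A(6)) + 30180 = 1/(-10 + 6) + 30180 = 1/(-4) + 30180 = -¼ + 30180 = 120719/4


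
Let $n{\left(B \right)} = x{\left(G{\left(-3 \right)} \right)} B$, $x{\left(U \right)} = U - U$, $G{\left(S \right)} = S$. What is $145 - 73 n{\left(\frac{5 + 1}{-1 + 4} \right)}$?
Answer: $145$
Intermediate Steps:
$x{\left(U \right)} = 0$
$n{\left(B \right)} = 0$ ($n{\left(B \right)} = 0 B = 0$)
$145 - 73 n{\left(\frac{5 + 1}{-1 + 4} \right)} = 145 - 0 = 145 + 0 = 145$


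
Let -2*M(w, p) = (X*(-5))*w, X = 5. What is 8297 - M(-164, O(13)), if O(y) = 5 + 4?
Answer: 10347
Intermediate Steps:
O(y) = 9
M(w, p) = 25*w/2 (M(w, p) = -5*(-5)*w/2 = -(-25)*w/2 = 25*w/2)
8297 - M(-164, O(13)) = 8297 - 25*(-164)/2 = 8297 - 1*(-2050) = 8297 + 2050 = 10347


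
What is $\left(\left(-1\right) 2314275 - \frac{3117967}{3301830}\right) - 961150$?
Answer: $- \frac{10814899645717}{3301830} \approx -3.2754 \cdot 10^{6}$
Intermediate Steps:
$\left(\left(-1\right) 2314275 - \frac{3117967}{3301830}\right) - 961150 = \left(-2314275 - \frac{3117967}{3301830}\right) - 961150 = - \frac{7641345741217}{3301830} - 961150 = - \frac{10814899645717}{3301830}$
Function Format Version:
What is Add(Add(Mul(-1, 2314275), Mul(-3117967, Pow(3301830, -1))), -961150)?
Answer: Rational(-10814899645717, 3301830) ≈ -3.2754e+6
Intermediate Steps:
Add(Add(Mul(-1, 2314275), Mul(-3117967, Pow(3301830, -1))), -961150) = Add(Add(-2314275, Mul(-3117967, Rational(1, 3301830))), -961150) = Add(Add(-2314275, Rational(-3117967, 3301830)), -961150) = Add(Rational(-7641345741217, 3301830), -961150) = Rational(-10814899645717, 3301830)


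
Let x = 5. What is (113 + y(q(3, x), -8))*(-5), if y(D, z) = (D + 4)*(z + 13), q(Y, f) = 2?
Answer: -715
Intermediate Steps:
y(D, z) = (4 + D)*(13 + z)
(113 + y(q(3, x), -8))*(-5) = (113 + (52 + 4*(-8) + 13*2 + 2*(-8)))*(-5) = (113 + (52 - 32 + 26 - 16))*(-5) = (113 + 30)*(-5) = 143*(-5) = -715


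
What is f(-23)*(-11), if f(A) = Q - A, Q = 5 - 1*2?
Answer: -286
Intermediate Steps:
Q = 3 (Q = 5 - 2 = 3)
f(A) = 3 - A
f(-23)*(-11) = (3 - 1*(-23))*(-11) = (3 + 23)*(-11) = 26*(-11) = -286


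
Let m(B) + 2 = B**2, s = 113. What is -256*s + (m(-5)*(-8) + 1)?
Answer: -29111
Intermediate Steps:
m(B) = -2 + B**2
-256*s + (m(-5)*(-8) + 1) = -256*113 + ((-2 + (-5)**2)*(-8) + 1) = -28928 + ((-2 + 25)*(-8) + 1) = -28928 + (23*(-8) + 1) = -28928 + (-184 + 1) = -28928 - 183 = -29111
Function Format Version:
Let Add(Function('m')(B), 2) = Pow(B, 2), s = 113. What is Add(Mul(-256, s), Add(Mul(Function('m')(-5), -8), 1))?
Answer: -29111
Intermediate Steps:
Function('m')(B) = Add(-2, Pow(B, 2))
Add(Mul(-256, s), Add(Mul(Function('m')(-5), -8), 1)) = Add(Mul(-256, 113), Add(Mul(Add(-2, Pow(-5, 2)), -8), 1)) = Add(-28928, Add(Mul(Add(-2, 25), -8), 1)) = Add(-28928, Add(Mul(23, -8), 1)) = Add(-28928, Add(-184, 1)) = Add(-28928, -183) = -29111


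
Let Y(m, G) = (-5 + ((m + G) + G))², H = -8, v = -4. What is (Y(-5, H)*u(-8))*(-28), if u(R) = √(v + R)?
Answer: -37856*I*√3 ≈ -65569.0*I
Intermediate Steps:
u(R) = √(-4 + R)
Y(m, G) = (-5 + m + 2*G)² (Y(m, G) = (-5 + ((G + m) + G))² = (-5 + (m + 2*G))² = (-5 + m + 2*G)²)
(Y(-5, H)*u(-8))*(-28) = ((-5 - 5 + 2*(-8))²*√(-4 - 8))*(-28) = ((-5 - 5 - 16)²*√(-12))*(-28) = ((-26)²*(2*I*√3))*(-28) = (676*(2*I*√3))*(-28) = (1352*I*√3)*(-28) = -37856*I*√3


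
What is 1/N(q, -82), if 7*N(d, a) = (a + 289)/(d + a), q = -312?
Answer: -2758/207 ≈ -13.324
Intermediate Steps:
N(d, a) = (289 + a)/(7*(a + d)) (N(d, a) = ((a + 289)/(d + a))/7 = ((289 + a)/(a + d))/7 = (289 + a)/(7*(a + d)))
1/N(q, -82) = 1/((289 - 82)/(7*(-82 - 312))) = 1/((⅐)*207/(-394)) = 1/((⅐)*(-1/394)*207) = 1/(-207/2758) = -2758/207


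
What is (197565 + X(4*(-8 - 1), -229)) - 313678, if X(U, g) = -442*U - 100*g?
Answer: -77301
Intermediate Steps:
(197565 + X(4*(-8 - 1), -229)) - 313678 = (197565 + (-1768*(-8 - 1) - 100*(-229))) - 313678 = (197565 + (-1768*(-9) + 22900)) - 313678 = (197565 + (-442*(-36) + 22900)) - 313678 = (197565 + (15912 + 22900)) - 313678 = (197565 + 38812) - 313678 = 236377 - 313678 = -77301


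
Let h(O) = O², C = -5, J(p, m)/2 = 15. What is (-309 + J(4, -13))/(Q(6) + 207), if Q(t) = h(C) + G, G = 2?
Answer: -31/26 ≈ -1.1923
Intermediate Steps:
J(p, m) = 30 (J(p, m) = 2*15 = 30)
Q(t) = 27 (Q(t) = (-5)² + 2 = 25 + 2 = 27)
(-309 + J(4, -13))/(Q(6) + 207) = (-309 + 30)/(27 + 207) = -279/234 = -279*1/234 = -31/26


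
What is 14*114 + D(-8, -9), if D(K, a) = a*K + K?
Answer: 1660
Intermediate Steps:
D(K, a) = K + K*a (D(K, a) = K*a + K = K + K*a)
14*114 + D(-8, -9) = 14*114 - 8*(1 - 9) = 1596 - 8*(-8) = 1596 + 64 = 1660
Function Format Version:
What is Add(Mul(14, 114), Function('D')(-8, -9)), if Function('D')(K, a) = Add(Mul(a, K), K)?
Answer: 1660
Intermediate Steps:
Function('D')(K, a) = Add(K, Mul(K, a)) (Function('D')(K, a) = Add(Mul(K, a), K) = Add(K, Mul(K, a)))
Add(Mul(14, 114), Function('D')(-8, -9)) = Add(Mul(14, 114), Mul(-8, Add(1, -9))) = Add(1596, Mul(-8, -8)) = Add(1596, 64) = 1660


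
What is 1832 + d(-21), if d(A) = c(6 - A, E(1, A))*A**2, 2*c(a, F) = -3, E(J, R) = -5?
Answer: 2341/2 ≈ 1170.5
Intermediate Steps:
c(a, F) = -3/2 (c(a, F) = (1/2)*(-3) = -3/2)
d(A) = -3*A**2/2
1832 + d(-21) = 1832 - 3/2*(-21)**2 = 1832 - 3/2*441 = 1832 - 1323/2 = 2341/2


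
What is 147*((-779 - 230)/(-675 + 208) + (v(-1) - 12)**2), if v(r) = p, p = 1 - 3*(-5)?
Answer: 1246707/467 ≈ 2669.6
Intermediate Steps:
p = 16 (p = 1 + 15 = 16)
v(r) = 16
147*((-779 - 230)/(-675 + 208) + (v(-1) - 12)**2) = 147*((-779 - 230)/(-675 + 208) + (16 - 12)**2) = 147*(-1009/(-467) + 4**2) = 147*(-1009*(-1/467) + 16) = 147*(1009/467 + 16) = 147*(8481/467) = 1246707/467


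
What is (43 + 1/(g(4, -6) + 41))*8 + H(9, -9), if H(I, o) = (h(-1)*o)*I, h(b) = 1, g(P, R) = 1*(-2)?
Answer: 10265/39 ≈ 263.21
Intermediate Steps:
g(P, R) = -2
H(I, o) = I*o (H(I, o) = (1*o)*I = o*I = I*o)
(43 + 1/(g(4, -6) + 41))*8 + H(9, -9) = (43 + 1/(-2 + 41))*8 + 9*(-9) = (43 + 1/39)*8 - 81 = (1678/39)*8 - 81 = 13424/39 - 81 = 10265/39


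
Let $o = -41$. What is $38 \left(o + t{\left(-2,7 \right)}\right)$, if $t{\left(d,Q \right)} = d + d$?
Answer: $-1710$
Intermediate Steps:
$t{\left(d,Q \right)} = 2 d$
$38 \left(o + t{\left(-2,7 \right)}\right) = 38 \left(-41 + 2 \left(-2\right)\right) = 38 \left(-41 - 4\right) = 38 \left(-45\right) = -1710$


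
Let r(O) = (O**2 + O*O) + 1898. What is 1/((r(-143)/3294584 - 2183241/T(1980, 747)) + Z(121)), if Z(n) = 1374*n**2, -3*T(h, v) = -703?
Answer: 579023138/11642659801362631 ≈ 4.9733e-8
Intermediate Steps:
r(O) = 1898 + 2*O**2 (r(O) = (O**2 + O**2) + 1898 = 2*O**2 + 1898 = 1898 + 2*O**2)
T(h, v) = 703/3 (T(h, v) = -1/3*(-703) = 703/3)
1/((r(-143)/3294584 - 2183241/T(1980, 747)) + Z(121)) = 1/(((1898 + 2*(-143)**2)/3294584 - 2183241/703/3) + 1374*121**2) = 1/(((1898 + 2*20449)*(1/3294584) - 2183241*3/703) + 1374*14641) = 1/(((1898 + 40898)*(1/3294584) - 6549723/703) + 20116734) = 1/((42796*(1/3294584) - 6549723/703) + 20116734) = 1/((10699/823646 - 6549723/703) + 20116734) = 1/(-5394645628661/579023138 + 20116734) = 1/(11642659801362631/579023138) = 579023138/11642659801362631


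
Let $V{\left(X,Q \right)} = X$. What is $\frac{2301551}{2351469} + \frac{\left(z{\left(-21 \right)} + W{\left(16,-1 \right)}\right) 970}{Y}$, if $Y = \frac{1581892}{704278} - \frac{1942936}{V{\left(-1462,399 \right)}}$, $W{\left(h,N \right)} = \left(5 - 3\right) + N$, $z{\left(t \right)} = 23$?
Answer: $\frac{7440029601934617179}{402888884183584041} \approx 18.467$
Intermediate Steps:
$W{\left(h,N \right)} = 2 + N$
$Y = \frac{342669951578}{257413609}$ ($Y = \frac{1581892}{704278} - \frac{1942936}{-1462} = 1581892 \cdot \frac{1}{704278} - - \frac{971468}{731} = \frac{790946}{352139} + \frac{971468}{731} = \frac{342669951578}{257413609} \approx 1331.2$)
$\frac{2301551}{2351469} + \frac{\left(z{\left(-21 \right)} + W{\left(16,-1 \right)}\right) 970}{Y} = \frac{2301551}{2351469} + \frac{\left(23 + \left(2 - 1\right)\right) 970}{\frac{342669951578}{257413609}} = 2301551 \cdot \frac{1}{2351469} + \left(23 + 1\right) 970 \cdot \frac{257413609}{342669951578} = \frac{2301551}{2351469} + 24 \cdot 970 \cdot \frac{257413609}{342669951578} = \frac{2301551}{2351469} + 23280 \cdot \frac{257413609}{342669951578} = \frac{2301551}{2351469} + \frac{2996294408760}{171334975789} = \frac{7440029601934617179}{402888884183584041}$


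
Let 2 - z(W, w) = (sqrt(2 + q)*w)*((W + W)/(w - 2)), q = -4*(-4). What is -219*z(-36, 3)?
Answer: -438 - 141912*sqrt(2) ≈ -2.0113e+5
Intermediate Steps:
q = 16
z(W, w) = 2 - 6*W*w*sqrt(2)/(-2 + w) (z(W, w) = 2 - sqrt(2 + 16)*w*(W + W)/(w - 2) = 2 - sqrt(18)*w*(2*W)/(-2 + w) = 2 - (3*sqrt(2))*w*2*W/(-2 + w) = 2 - 3*w*sqrt(2)*2*W/(-2 + w) = 2 - 6*W*w*sqrt(2)/(-2 + w))
-219*z(-36, 3) = -438*(-2 + 3 - 3*(-36)*3*sqrt(2))/(-2 + 3) = -438*(-2 + 3 + 324*sqrt(2))/1 = -438*(1 + 324*sqrt(2)) = -219*(2 + 648*sqrt(2)) = -438 - 141912*sqrt(2)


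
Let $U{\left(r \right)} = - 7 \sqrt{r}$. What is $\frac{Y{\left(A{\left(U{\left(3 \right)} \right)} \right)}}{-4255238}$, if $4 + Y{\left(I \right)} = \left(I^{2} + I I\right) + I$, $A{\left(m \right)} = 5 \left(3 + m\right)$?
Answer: $- \frac{7811}{4255238} + \frac{35 \sqrt{3}}{69758} \approx -0.00096659$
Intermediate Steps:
$A{\left(m \right)} = 15 + 5 m$
$Y{\left(I \right)} = -4 + I + 2 I^{2}$ ($Y{\left(I \right)} = -4 + \left(\left(I^{2} + I I\right) + I\right) = -4 + \left(\left(I^{2} + I^{2}\right) + I\right) = -4 + \left(2 I^{2} + I\right) = -4 + \left(I + 2 I^{2}\right) = -4 + I + 2 I^{2}$)
$\frac{Y{\left(A{\left(U{\left(3 \right)} \right)} \right)}}{-4255238} = \frac{-4 + \left(15 + 5 \left(- 7 \sqrt{3}\right)\right) + 2 \left(15 + 5 \left(- 7 \sqrt{3}\right)\right)^{2}}{-4255238} = \left(-4 + \left(15 - 35 \sqrt{3}\right) + 2 \left(15 - 35 \sqrt{3}\right)^{2}\right) \left(- \frac{1}{4255238}\right) = \left(11 - 35 \sqrt{3} + 2 \left(15 - 35 \sqrt{3}\right)^{2}\right) \left(- \frac{1}{4255238}\right) = - \frac{11}{4255238} - \frac{\left(15 - 35 \sqrt{3}\right)^{2}}{2127619} + \frac{35 \sqrt{3}}{4255238}$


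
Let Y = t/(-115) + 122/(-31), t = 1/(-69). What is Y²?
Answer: 937099505521/60508620225 ≈ 15.487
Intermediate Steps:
t = -1/69 ≈ -0.014493
Y = -968039/245985 (Y = -1/69/(-115) + 122/(-31) = -1/69*(-1/115) + 122*(-1/31) = 1/7935 - 122/31 = -968039/245985 ≈ -3.9354)
Y² = (-968039/245985)² = 937099505521/60508620225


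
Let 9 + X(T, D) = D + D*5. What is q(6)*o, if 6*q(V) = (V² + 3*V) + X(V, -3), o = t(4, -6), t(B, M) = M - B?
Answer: -45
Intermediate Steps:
X(T, D) = -9 + 6*D (X(T, D) = -9 + (D + D*5) = -9 + (D + 5*D) = -9 + 6*D)
o = -10 (o = -6 - 1*4 = -6 - 4 = -10)
q(V) = -9/2 + V/2 + V²/6 (q(V) = ((V² + 3*V) + (-9 + 6*(-3)))/6 = ((V² + 3*V) + (-9 - 18))/6 = ((V² + 3*V) - 27)/6 = (-27 + V² + 3*V)/6 = -9/2 + V/2 + V²/6)
q(6)*o = (-9/2 + (½)*6 + (⅙)*6²)*(-10) = (-9/2 + 3 + (⅙)*36)*(-10) = (-9/2 + 3 + 6)*(-10) = (9/2)*(-10) = -45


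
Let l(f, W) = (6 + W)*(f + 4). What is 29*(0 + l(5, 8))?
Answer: 3654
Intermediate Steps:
l(f, W) = (4 + f)*(6 + W) (l(f, W) = (6 + W)*(4 + f) = (4 + f)*(6 + W))
29*(0 + l(5, 8)) = 29*(0 + (24 + 4*8 + 6*5 + 8*5)) = 29*(0 + (24 + 32 + 30 + 40)) = 29*(0 + 126) = 29*126 = 3654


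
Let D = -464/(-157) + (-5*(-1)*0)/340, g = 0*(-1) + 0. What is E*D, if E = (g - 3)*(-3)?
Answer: 4176/157 ≈ 26.599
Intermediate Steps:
g = 0 (g = 0 + 0 = 0)
E = 9 (E = (0 - 3)*(-3) = -3*(-3) = 9)
D = 464/157 (D = -464*(-1/157) + (5*0)*(1/340) = 464/157 + 0*(1/340) = 464/157 + 0 = 464/157 ≈ 2.9554)
E*D = 9*(464/157) = 4176/157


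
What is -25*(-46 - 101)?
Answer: 3675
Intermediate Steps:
-25*(-46 - 101) = -25*(-147) = 3675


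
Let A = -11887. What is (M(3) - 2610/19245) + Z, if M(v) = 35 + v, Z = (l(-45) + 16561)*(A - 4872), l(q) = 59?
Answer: -357359817560/1283 ≈ -2.7853e+8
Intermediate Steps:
Z = -278534580 (Z = (59 + 16561)*(-11887 - 4872) = 16620*(-16759) = -278534580)
(M(3) - 2610/19245) + Z = ((35 + 3) - 2610/19245) - 278534580 = (38 - 2610*1/19245) - 278534580 = (38 - 174/1283) - 278534580 = 48580/1283 - 278534580 = -357359817560/1283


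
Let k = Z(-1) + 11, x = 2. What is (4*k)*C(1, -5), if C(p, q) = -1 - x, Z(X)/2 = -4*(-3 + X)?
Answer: -516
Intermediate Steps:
Z(X) = 24 - 8*X (Z(X) = 2*(-4*(-3 + X)) = 2*(12 - 4*X) = 24 - 8*X)
C(p, q) = -3 (C(p, q) = -1 - 1*2 = -1 - 2 = -3)
k = 43 (k = (24 - 8*(-1)) + 11 = (24 + 8) + 11 = 32 + 11 = 43)
(4*k)*C(1, -5) = (4*43)*(-3) = 172*(-3) = -516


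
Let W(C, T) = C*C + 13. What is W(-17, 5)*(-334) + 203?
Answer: -100665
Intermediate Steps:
W(C, T) = 13 + C² (W(C, T) = C² + 13 = 13 + C²)
W(-17, 5)*(-334) + 203 = (13 + (-17)²)*(-334) + 203 = (13 + 289)*(-334) + 203 = 302*(-334) + 203 = -100868 + 203 = -100665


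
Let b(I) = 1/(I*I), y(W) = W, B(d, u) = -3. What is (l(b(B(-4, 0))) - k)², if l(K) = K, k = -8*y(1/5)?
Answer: 5929/2025 ≈ 2.9279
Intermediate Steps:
b(I) = I⁻² (b(I) = 1/(I²) = I⁻²)
k = -8/5 ≈ -1.6000
(l(b(B(-4, 0))) - k)² = ((-3)⁻² - 1*(-8/5))² = (⅑ + 8/5)² = (77/45)² = 5929/2025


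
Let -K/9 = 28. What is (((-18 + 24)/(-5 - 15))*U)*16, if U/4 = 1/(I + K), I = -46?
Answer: 48/745 ≈ 0.064430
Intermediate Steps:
K = -252 (K = -9*28 = -252)
U = -2/149 (U = 4/(-46 - 252) = 4/(-298) = 4*(-1/298) = -2/149 ≈ -0.013423)
(((-18 + 24)/(-5 - 15))*U)*16 = (((-18 + 24)/(-5 - 15))*(-2/149))*16 = ((6/(-20))*(-2/149))*16 = ((6*(-1/20))*(-2/149))*16 = -3/10*(-2/149)*16 = (3/745)*16 = 48/745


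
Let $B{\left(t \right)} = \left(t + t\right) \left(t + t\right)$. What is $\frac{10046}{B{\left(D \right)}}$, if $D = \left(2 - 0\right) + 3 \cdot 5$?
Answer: $\frac{5023}{578} \approx 8.6903$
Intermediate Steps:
$D = 17$ ($D = \left(2 + 0\right) + 15 = 2 + 15 = 17$)
$B{\left(t \right)} = 4 t^{2}$ ($B{\left(t \right)} = 2 t 2 t = 4 t^{2}$)
$\frac{10046}{B{\left(D \right)}} = \frac{10046}{4 \cdot 17^{2}} = \frac{10046}{4 \cdot 289} = \frac{10046}{1156} = 10046 \cdot \frac{1}{1156} = \frac{5023}{578}$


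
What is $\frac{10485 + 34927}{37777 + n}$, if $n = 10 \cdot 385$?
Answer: $\frac{45412}{41627} \approx 1.0909$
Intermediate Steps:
$n = 3850$
$\frac{10485 + 34927}{37777 + n} = \frac{10485 + 34927}{37777 + 3850} = \frac{45412}{41627}$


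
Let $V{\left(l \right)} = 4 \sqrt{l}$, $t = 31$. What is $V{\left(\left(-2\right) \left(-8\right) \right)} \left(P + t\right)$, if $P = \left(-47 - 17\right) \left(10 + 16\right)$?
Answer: $-26128$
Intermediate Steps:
$P = -1664$ ($P = \left(-64\right) 26 = -1664$)
$V{\left(\left(-2\right) \left(-8\right) \right)} \left(P + t\right) = 4 \sqrt{\left(-2\right) \left(-8\right)} \left(-1664 + 31\right) = 4 \sqrt{16} \left(-1633\right) = 4 \cdot 4 \left(-1633\right) = 16 \left(-1633\right) = -26128$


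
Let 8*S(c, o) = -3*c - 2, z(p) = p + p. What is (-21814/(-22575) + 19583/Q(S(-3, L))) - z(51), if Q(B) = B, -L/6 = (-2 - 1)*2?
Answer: 502960564/22575 ≈ 22280.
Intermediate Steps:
L = 36 (L = -6*(-2 - 1)*2 = -(-18)*2 = -6*(-6) = 36)
z(p) = 2*p
S(c, o) = -1/4 - 3*c/8 (S(c, o) = (-3*c - 2)/8 = (-2 - 3*c)/8 = -1/4 - 3*c/8)
(-21814/(-22575) + 19583/Q(S(-3, L))) - z(51) = (-21814/(-22575) + 19583/(-1/4 - 3/8*(-3))) - 2*51 = (-21814*(-1/22575) + 19583/(-1/4 + 9/8)) - 1*102 = (21814/22575 + 19583/(7/8)) - 102 = (21814/22575 + 19583*(8/7)) - 102 = (21814/22575 + 156664/7) - 102 = 505263214/22575 - 102 = 502960564/22575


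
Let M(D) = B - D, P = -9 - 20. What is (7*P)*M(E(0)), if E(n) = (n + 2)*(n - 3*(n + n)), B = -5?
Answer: 1015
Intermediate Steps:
E(n) = -5*n*(2 + n) (E(n) = (2 + n)*(n - 6*n) = (2 + n)*(-5*n) = -5*n*(2 + n))
P = -29
M(D) = -5 - D
(7*P)*M(E(0)) = (7*(-29))*(-5 - (-5)*0*(2 + 0)) = -203*(-5 - (-5)*0*2) = -203*(-5 - 1*0) = -203*(-5 + 0) = -203*(-5) = 1015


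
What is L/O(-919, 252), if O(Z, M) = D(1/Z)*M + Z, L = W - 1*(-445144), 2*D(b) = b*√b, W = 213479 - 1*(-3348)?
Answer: -472172847946103091/655507336836475 + 76652269974*I*√919/655507336836475 ≈ -720.32 + 0.0035449*I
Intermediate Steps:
W = 216827 (W = 213479 + 3348 = 216827)
D(b) = b^(3/2)/2 (D(b) = (b*√b)/2 = b^(3/2)/2)
L = 661971 (L = 216827 - 1*(-445144) = 216827 + 445144 = 661971)
O(Z, M) = Z + M*(1/Z)^(3/2)/2 (O(Z, M) = ((1/Z)^(3/2)/2)*M + Z = M*(1/Z)^(3/2)/2 + Z = Z + M*(1/Z)^(3/2)/2)
L/O(-919, 252) = 661971/(-919 + (½)*252*(1/(-919))^(3/2)) = 661971/(-919 + (½)*252*(-1/919)^(3/2)) = 661971/(-919 + (½)*252*(-I*√919/844561)) = 661971/(-919 - 126*I*√919/844561)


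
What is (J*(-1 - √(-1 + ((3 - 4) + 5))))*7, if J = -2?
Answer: 14 + 14*√3 ≈ 38.249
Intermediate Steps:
(J*(-1 - √(-1 + ((3 - 4) + 5))))*7 = -2*(-1 - √(-1 + ((3 - 4) + 5)))*7 = -2*(-1 - √(-1 + (-1 + 5)))*7 = -2*(-1 - √(-1 + 4))*7 = -2*(-1 - √3)*7 = (2 + 2*√3)*7 = 14 + 14*√3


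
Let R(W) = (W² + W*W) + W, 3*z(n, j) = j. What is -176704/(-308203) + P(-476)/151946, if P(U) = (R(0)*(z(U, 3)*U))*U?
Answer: 176704/308203 ≈ 0.57334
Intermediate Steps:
z(n, j) = j/3
R(W) = W + 2*W² (R(W) = (W² + W²) + W = 2*W² + W = W + 2*W²)
P(U) = 0 (P(U) = ((0*(1 + 2*0))*(((⅓)*3)*U))*U = ((0*(1 + 0))*(1*U))*U = ((0*1)*U)*U = (0*U)*U = 0*U = 0)
-176704/(-308203) + P(-476)/151946 = -176704/(-308203) + 0/151946 = -176704*(-1/308203) + 0*(1/151946) = 176704/308203 + 0 = 176704/308203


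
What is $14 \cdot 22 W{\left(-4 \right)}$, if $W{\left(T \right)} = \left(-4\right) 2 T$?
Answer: $9856$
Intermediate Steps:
$W{\left(T \right)} = - 8 T$
$14 \cdot 22 W{\left(-4 \right)} = 14 \cdot 22 \left(\left(-8\right) \left(-4\right)\right) = 308 \cdot 32 = 9856$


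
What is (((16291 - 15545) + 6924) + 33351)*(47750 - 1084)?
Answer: 1914285986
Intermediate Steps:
(((16291 - 15545) + 6924) + 33351)*(47750 - 1084) = ((746 + 6924) + 33351)*46666 = (7670 + 33351)*46666 = 41021*46666 = 1914285986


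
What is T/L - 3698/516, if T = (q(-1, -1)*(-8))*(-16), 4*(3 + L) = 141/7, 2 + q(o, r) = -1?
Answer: -22321/114 ≈ -195.80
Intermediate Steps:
q(o, r) = -3 (q(o, r) = -2 - 1 = -3)
L = 57/28 (L = -3 + (141/7)/4 = -3 + ((⅐)*141)/4 = -3 + (¼)*(141/7) = -3 + 141/28 = 57/28 ≈ 2.0357)
T = -384 (T = -3*(-8)*(-16) = 24*(-16) = -384)
T/L - 3698/516 = -384/57/28 - 3698/516 = -384*28/57 - 3698*1/516 = -3584/19 - 43/6 = -22321/114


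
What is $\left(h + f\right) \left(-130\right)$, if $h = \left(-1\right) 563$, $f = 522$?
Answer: $5330$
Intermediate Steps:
$h = -563$
$\left(h + f\right) \left(-130\right) = \left(-563 + 522\right) \left(-130\right) = \left(-41\right) \left(-130\right) = 5330$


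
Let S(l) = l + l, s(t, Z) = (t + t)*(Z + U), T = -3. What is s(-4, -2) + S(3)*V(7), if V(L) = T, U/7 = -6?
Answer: 334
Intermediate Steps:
U = -42 (U = 7*(-6) = -42)
s(t, Z) = 2*t*(-42 + Z) (s(t, Z) = (t + t)*(Z - 42) = (2*t)*(-42 + Z) = 2*t*(-42 + Z))
S(l) = 2*l
V(L) = -3
s(-4, -2) + S(3)*V(7) = 2*(-4)*(-42 - 2) + (2*3)*(-3) = 2*(-4)*(-44) + 6*(-3) = 352 - 18 = 334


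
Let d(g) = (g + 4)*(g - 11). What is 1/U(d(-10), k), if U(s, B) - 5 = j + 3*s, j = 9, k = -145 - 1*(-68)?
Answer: 1/392 ≈ 0.0025510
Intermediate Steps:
k = -77 (k = -145 + 68 = -77)
d(g) = (-11 + g)*(4 + g) (d(g) = (4 + g)*(-11 + g) = (-11 + g)*(4 + g))
U(s, B) = 14 + 3*s (U(s, B) = 5 + (9 + 3*s) = 14 + 3*s)
1/U(d(-10), k) = 1/(14 + 3*(-44 + (-10)² - 7*(-10))) = 1/(14 + 3*(-44 + 100 + 70)) = 1/(14 + 3*126) = 1/(14 + 378) = 1/392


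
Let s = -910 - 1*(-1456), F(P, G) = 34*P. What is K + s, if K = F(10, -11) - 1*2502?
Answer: -1616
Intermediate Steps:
s = 546 (s = -910 + 1456 = 546)
K = -2162 (K = 34*10 - 1*2502 = 340 - 2502 = -2162)
K + s = -2162 + 546 = -1616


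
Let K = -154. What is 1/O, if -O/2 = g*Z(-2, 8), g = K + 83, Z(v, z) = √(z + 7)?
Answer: √15/2130 ≈ 0.0018183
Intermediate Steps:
Z(v, z) = √(7 + z)
g = -71 (g = -154 + 83 = -71)
O = 142*√15 (O = -(-142)*√(7 + 8) = -(-142)*√15 = 142*√15 ≈ 549.96)
1/O = 1/(142*√15) = √15/2130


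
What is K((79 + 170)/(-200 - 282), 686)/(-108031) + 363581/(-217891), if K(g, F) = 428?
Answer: -39371276359/23538982621 ≈ -1.6726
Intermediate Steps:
K((79 + 170)/(-200 - 282), 686)/(-108031) + 363581/(-217891) = 428/(-108031) + 363581/(-217891) = 428*(-1/108031) + 363581*(-1/217891) = -428/108031 - 363581/217891 = -39371276359/23538982621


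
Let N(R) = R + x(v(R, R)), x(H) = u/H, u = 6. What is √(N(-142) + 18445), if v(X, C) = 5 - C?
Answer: √896849/7 ≈ 135.29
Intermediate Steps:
x(H) = 6/H
N(R) = R + 6/(5 - R)
√(N(-142) + 18445) = √((-6 - 142*(-5 - 142))/(-5 - 142) + 18445) = √((-6 - 142*(-147))/(-147) + 18445) = √(-(-6 + 20874)/147 + 18445) = √(-1/147*20868 + 18445) = √(-6956/49 + 18445) = √(896849/49) = √896849/7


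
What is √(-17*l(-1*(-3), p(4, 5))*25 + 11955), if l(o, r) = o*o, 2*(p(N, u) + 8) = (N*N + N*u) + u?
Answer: √8130 ≈ 90.167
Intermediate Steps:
p(N, u) = -8 + u/2 + N²/2 + N*u/2 (p(N, u) = -8 + ((N*N + N*u) + u)/2 = -8 + ((N² + N*u) + u)/2 = -8 + (u + N² + N*u)/2 = -8 + (u/2 + N²/2 + N*u/2) = -8 + u/2 + N²/2 + N*u/2)
l(o, r) = o²
√(-17*l(-1*(-3), p(4, 5))*25 + 11955) = √(-17*(-1*(-3))²*25 + 11955) = √(-17*3²*25 + 11955) = √(-17*9*25 + 11955) = √(-153*25 + 11955) = √(-3825 + 11955) = √8130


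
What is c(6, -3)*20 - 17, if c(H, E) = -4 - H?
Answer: -217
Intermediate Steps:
c(6, -3)*20 - 17 = (-4 - 1*6)*20 - 17 = (-4 - 6)*20 - 17 = -10*20 - 17 = -200 - 17 = -217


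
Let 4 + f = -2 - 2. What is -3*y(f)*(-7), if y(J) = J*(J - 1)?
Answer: 1512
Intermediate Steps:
f = -8 (f = -4 + (-2 - 2) = -4 - 4 = -8)
y(J) = J*(-1 + J)
-3*y(f)*(-7) = -(-24)*(-1 - 8)*(-7) = -(-24)*(-9)*(-7) = -3*72*(-7) = -216*(-7) = 1512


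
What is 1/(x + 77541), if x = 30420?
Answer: 1/107961 ≈ 9.2626e-6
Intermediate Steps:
1/(x + 77541) = 1/(30420 + 77541) = 1/107961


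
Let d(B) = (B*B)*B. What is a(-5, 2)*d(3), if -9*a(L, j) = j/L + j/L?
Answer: 12/5 ≈ 2.4000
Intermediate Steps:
d(B) = B³ (d(B) = B²*B = B³)
a(L, j) = -2*j/(9*L) (a(L, j) = -(j/L + j/L)/9 = -2*j/(9*L))
a(-5, 2)*d(3) = -2/9*2/(-5)*3³ = -2/9*2*(-⅕)*27 = (4/45)*27 = 12/5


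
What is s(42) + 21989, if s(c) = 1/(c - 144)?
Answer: 2242877/102 ≈ 21989.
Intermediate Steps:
s(c) = 1/(-144 + c)
s(42) + 21989 = 1/(-144 + 42) + 21989 = 1/(-102) + 21989 = -1/102 + 21989 = 2242877/102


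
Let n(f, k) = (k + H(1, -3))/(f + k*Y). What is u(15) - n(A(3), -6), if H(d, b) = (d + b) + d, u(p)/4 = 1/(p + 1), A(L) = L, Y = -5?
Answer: 61/132 ≈ 0.46212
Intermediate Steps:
u(p) = 4/(1 + p) (u(p) = 4/(p + 1) = 4/(1 + p))
H(d, b) = b + 2*d (H(d, b) = (b + d) + d = b + 2*d)
n(f, k) = (-1 + k)/(f - 5*k) (n(f, k) = (k + (-3 + 2*1))/(f + k*(-5)) = (k + (-3 + 2))/(f - 5*k) = (k - 1)/(f - 5*k) = (-1 + k)/(f - 5*k))
u(15) - n(A(3), -6) = 4/(1 + 15) - (-1 - 6)/(3 - 5*(-6)) = 4/16 - (-7)/(3 + 30) = 4*(1/16) - (-7)/33 = 1/4 - (-7)/33 = 1/4 - 1*(-7/33) = 1/4 + 7/33 = 61/132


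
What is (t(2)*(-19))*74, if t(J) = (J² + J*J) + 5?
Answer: -18278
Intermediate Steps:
t(J) = 5 + 2*J² (t(J) = (J² + J²) + 5 = 2*J² + 5 = 5 + 2*J²)
(t(2)*(-19))*74 = ((5 + 2*2²)*(-19))*74 = ((5 + 2*4)*(-19))*74 = ((5 + 8)*(-19))*74 = (13*(-19))*74 = -247*74 = -18278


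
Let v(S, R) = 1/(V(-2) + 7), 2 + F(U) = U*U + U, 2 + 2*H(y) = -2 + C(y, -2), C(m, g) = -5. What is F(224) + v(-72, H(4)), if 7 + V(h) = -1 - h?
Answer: 50399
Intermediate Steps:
V(h) = -8 - h (V(h) = -7 + (-1 - h) = -8 - h)
H(y) = -9/2 (H(y) = -1 + (-2 - 5)/2 = -1 + (½)*(-7) = -1 - 7/2 = -9/2)
F(U) = -2 + U + U² (F(U) = -2 + (U*U + U) = -2 + (U² + U) = -2 + (U + U²) = -2 + U + U²)
v(S, R) = 1 (v(S, R) = 1/((-8 - 1*(-2)) + 7) = 1/((-8 + 2) + 7) = 1/(-6 + 7) = 1/1 = 1)
F(224) + v(-72, H(4)) = (-2 + 224 + 224²) + 1 = (-2 + 224 + 50176) + 1 = 50398 + 1 = 50399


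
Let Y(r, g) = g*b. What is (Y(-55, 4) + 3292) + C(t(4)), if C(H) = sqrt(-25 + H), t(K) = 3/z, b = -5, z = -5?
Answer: 3272 + 8*I*sqrt(10)/5 ≈ 3272.0 + 5.0596*I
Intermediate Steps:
Y(r, g) = -5*g (Y(r, g) = g*(-5) = -5*g)
t(K) = -3/5 (t(K) = 3/(-5) = 3*(-1/5) = -3/5)
(Y(-55, 4) + 3292) + C(t(4)) = (-5*4 + 3292) + sqrt(-25 - 3/5) = (-20 + 3292) + sqrt(-128/5) = 3272 + 8*I*sqrt(10)/5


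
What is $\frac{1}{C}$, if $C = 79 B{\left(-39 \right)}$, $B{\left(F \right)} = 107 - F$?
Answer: $\frac{1}{11534} \approx 8.67 \cdot 10^{-5}$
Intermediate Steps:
$C = 11534$ ($C = 79 \left(107 - -39\right) = 79 \left(107 + 39\right) = 79 \cdot 146 = 11534$)
$\frac{1}{C} = \frac{1}{11534}$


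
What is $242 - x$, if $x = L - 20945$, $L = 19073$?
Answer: $2114$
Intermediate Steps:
$x = -1872$ ($x = 19073 - 20945 = -1872$)
$242 - x = 242 - -1872 = 242 + 1872 = 2114$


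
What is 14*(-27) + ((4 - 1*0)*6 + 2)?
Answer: -352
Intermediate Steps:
14*(-27) + ((4 - 1*0)*6 + 2) = -378 + ((4 + 0)*6 + 2) = -378 + (4*6 + 2) = -378 + (24 + 2) = -378 + 26 = -352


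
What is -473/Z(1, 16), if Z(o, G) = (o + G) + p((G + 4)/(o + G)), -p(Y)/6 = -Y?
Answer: -8041/409 ≈ -19.660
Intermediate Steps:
p(Y) = 6*Y (p(Y) = -(-6)*Y = 6*Y)
Z(o, G) = G + o + 6*(4 + G)/(G + o) (Z(o, G) = (o + G) + 6*((G + 4)/(o + G)) = (G + o) + 6*((4 + G)/(G + o)) = (G + o) + 6*(4 + G)/(G + o) = G + o + 6*(4 + G)/(G + o))
-473/Z(1, 16) = -473*(16 + 1)/(24 + (16 + 1)² + 6*16) = -473*17/(24 + 17² + 96) = -473*17/(24 + 289 + 96) = -473/((1/17)*409) = -473/409/17 = -473*17/409 = -8041/409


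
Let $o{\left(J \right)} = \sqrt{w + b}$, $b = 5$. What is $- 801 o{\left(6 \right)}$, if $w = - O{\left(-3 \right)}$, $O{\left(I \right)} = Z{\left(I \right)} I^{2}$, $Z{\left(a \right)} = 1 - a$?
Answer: $- 801 i \sqrt{31} \approx - 4459.8 i$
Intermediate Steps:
$O{\left(I \right)} = I^{2} \left(1 - I\right)$ ($O{\left(I \right)} = \left(1 - I\right) I^{2} = I^{2} \left(1 - I\right)$)
$w = -36$ ($w = - \left(-3\right)^{2} \left(1 - -3\right) = - 9 \left(1 + 3\right) = - 9 \cdot 4 = \left(-1\right) 36 = -36$)
$o{\left(J \right)} = i \sqrt{31}$ ($o{\left(J \right)} = \sqrt{-36 + 5} = \sqrt{-31} = i \sqrt{31}$)
$- 801 o{\left(6 \right)} = - 801 i \sqrt{31}$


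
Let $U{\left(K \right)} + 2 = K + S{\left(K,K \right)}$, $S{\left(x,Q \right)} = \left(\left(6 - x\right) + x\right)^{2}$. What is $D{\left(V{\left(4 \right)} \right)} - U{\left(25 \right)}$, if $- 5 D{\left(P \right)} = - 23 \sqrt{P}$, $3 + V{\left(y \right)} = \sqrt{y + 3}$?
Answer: $-59 + \frac{23 i \sqrt{3 - \sqrt{7}}}{5} \approx -59.0 + 2.7379 i$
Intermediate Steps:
$V{\left(y \right)} = -3 + \sqrt{3 + y}$ ($V{\left(y \right)} = -3 + \sqrt{y + 3} = -3 + \sqrt{3 + y}$)
$S{\left(x,Q \right)} = 36$ ($S{\left(x,Q \right)} = 6^{2} = 36$)
$D{\left(P \right)} = \frac{23 \sqrt{P}}{5}$ ($D{\left(P \right)} = - \frac{\left(-23\right) \sqrt{P}}{5} = \frac{23 \sqrt{P}}{5}$)
$U{\left(K \right)} = 34 + K$ ($U{\left(K \right)} = -2 + \left(K + 36\right) = -2 + \left(36 + K\right) = 34 + K$)
$D{\left(V{\left(4 \right)} \right)} - U{\left(25 \right)} = \frac{23 \sqrt{-3 + \sqrt{3 + 4}}}{5} - \left(34 + 25\right) = \frac{23 \sqrt{-3 + \sqrt{7}}}{5} - 59 = -59 + \frac{23 \sqrt{-3 + \sqrt{7}}}{5}$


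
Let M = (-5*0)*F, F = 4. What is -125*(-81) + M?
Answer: 10125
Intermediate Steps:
M = 0 (M = -5*0*4 = 0*4 = 0)
-125*(-81) + M = -125*(-81) + 0 = 10125 + 0 = 10125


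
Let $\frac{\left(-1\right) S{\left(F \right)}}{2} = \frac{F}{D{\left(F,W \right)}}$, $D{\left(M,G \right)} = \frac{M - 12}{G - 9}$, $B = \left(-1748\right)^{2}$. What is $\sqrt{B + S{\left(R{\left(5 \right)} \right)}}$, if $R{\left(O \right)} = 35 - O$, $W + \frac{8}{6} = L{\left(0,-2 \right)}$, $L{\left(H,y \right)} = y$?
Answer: $\frac{\sqrt{27499906}}{3} \approx 1748.0$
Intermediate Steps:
$W = - \frac{10}{3}$ ($W = - \frac{4}{3} - 2 = - \frac{10}{3} \approx -3.3333$)
$B = 3055504$
$D{\left(M,G \right)} = \frac{-12 + M}{-9 + G}$
$S{\left(F \right)} = - \frac{2 F}{\frac{36}{37} - \frac{3 F}{37}}$ ($S{\left(F \right)} = - 2 \frac{F}{\frac{1}{-9 - \frac{10}{3}} \left(-12 + F\right)} = - 2 \frac{F}{\frac{1}{- \frac{37}{3}} \left(-12 + F\right)} = - 2 \frac{F}{\left(- \frac{3}{37}\right) \left(-12 + F\right)} = - 2 \frac{F}{\frac{36}{37} - \frac{3 F}{37}} = - \frac{2 F}{\frac{36}{37} - \frac{3 F}{37}}$)
$\sqrt{B + S{\left(R{\left(5 \right)} \right)}} = \sqrt{3055504 + \frac{74 \left(35 - 5\right)}{3 \left(-12 + \left(35 - 5\right)\right)}} = \sqrt{3055504 + \frac{74}{3} \cdot 30 \frac{1}{-12 + 30}} = \sqrt{3055504 + \frac{74}{3} \cdot 30 \cdot \frac{1}{18}} = \sqrt{3055504 + \frac{370}{9}} = \sqrt{\frac{27499906}{9}} = \frac{\sqrt{27499906}}{3}$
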